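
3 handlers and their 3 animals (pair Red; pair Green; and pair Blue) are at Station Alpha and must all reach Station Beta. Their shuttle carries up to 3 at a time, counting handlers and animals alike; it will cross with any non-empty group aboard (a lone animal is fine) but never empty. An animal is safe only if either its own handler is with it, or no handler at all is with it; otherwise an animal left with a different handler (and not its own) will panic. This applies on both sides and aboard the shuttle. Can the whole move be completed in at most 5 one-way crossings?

Yes — this plan uses 5 crossings (≤ 5):
1. animal Red and handler Red cross → Station Beta.
2. handler Red crosses ← Station Alpha.
3. handler Blue, handler Green, and handler Red cross → Station Beta.
4. animal Red crosses ← Station Alpha.
5. animal Blue, animal Green, and animal Red cross → Station Beta.

Yes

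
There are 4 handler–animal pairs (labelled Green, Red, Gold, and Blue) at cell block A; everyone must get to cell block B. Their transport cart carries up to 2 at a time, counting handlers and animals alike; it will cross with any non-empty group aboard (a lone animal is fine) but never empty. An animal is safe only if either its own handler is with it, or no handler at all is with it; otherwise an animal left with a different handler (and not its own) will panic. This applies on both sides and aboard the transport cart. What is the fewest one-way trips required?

impossible

Following every safe sequence of crossings from the start, the most of the 8 that can be at cell block B as the transport cart arrives there on crossings 1, 3, 5 is 2, 3, 4 respectively; the best ever achieved is 4 of 8.
From crossing 7 on, no configuration arises that was not already reachable earlier: only 44 distinct safe configurations (who is on which side, and where the transport cart is) can ever be reached, none of them has everyone across, and every continuation just revisits them. So no valid plan exists.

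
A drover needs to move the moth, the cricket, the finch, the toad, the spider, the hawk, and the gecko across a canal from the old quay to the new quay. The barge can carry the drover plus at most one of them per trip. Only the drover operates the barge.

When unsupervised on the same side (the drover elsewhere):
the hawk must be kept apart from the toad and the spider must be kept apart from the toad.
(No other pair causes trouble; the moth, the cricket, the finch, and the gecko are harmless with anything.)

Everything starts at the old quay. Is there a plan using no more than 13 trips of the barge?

Counting alone: the drover can take at most 1 across per trip to the new quay, so moving all 7 needs at least 7 loaded trips out, with a return between consecutive ones — at least 13 crossings.
The safety rule pushes this higher. Following every safe sequence of crossings, the most of the 7 that can be at the new quay as the barge arrives there on crossing 13 is 6 — never all 7.
So the move cannot be finished within 13 crossings. (The shortest complete plan takes 15:)
1. Drover goes to the new quay with the toad.
2. Drover goes back to the old quay alone.
3. Drover goes to the new quay with the moth.
4. Drover goes back to the old quay alone.
5. Drover goes to the new quay with the cricket.
6. Drover goes back to the old quay alone.
7. Drover goes to the new quay with the finch.
8. Drover goes back to the old quay alone.
9. Drover goes to the new quay with the spider.
10. Drover goes back to the old quay with the toad.
11. Drover goes to the new quay with the hawk.
12. Drover goes back to the old quay alone.
13. Drover goes to the new quay with the gecko.
14. Drover goes back to the old quay alone.
15. Drover goes to the new quay with the toad.

No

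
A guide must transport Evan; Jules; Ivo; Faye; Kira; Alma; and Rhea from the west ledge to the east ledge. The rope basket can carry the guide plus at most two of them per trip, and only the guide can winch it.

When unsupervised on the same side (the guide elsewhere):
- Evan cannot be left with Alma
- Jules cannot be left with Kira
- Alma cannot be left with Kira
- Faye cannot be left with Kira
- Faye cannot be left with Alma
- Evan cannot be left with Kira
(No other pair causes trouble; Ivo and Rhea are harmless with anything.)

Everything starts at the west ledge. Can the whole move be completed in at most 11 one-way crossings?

Yes

Yes — this plan uses 11 crossings (≤ 11):
1. Guide goes to the east ledge with Alma and Kira.
2. Guide goes back to the west ledge with Kira.
3. Guide goes to the east ledge with Jules and Kira.
4. Guide goes back to the west ledge with Kira.
5. Guide goes to the east ledge with Evan and Faye.
6. Guide goes back to the west ledge with Alma.
7. Guide goes to the east ledge with Ivo and Kira.
8. Guide goes back to the west ledge with Kira.
9. Guide goes to the east ledge with Kira and Rhea.
10. Guide goes back to the west ledge with Kira.
11. Guide goes to the east ledge with Alma and Kira.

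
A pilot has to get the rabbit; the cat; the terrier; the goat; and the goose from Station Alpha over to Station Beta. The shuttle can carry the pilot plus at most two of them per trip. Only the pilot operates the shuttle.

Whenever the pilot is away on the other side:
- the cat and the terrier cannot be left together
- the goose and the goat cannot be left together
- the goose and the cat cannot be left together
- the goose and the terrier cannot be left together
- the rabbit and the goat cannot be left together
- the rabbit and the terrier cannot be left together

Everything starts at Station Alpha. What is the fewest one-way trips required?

Whatever the first load, the items left behind include a forbidden pair without the pilot. No opening move is safe, so no plan exists.

impossible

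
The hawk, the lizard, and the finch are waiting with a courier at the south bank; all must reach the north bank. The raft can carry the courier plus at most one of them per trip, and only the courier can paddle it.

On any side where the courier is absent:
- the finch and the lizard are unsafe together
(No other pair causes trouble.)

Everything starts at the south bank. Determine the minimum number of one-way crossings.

Counting alone: the courier can take at most 1 across per trip to the north bank, so moving all 3 needs at least 3 loaded trips out, with a return between consecutive ones — at least 5 crossings.
The plan below uses exactly 5 crossings, so it is optimal:
1. Courier goes to the north bank with the lizard.  [the south bank: the finch, the hawk | the north bank: the lizard]
2. Courier goes back to the south bank alone.  [the south bank: the finch, the hawk | the north bank: the lizard]
3. Courier goes to the north bank with the hawk.  [the south bank: the finch | the north bank: the hawk, the lizard]
4. Courier goes back to the south bank alone.  [the south bank: the finch | the north bank: the hawk, the lizard]
5. Courier goes to the north bank with the finch.  [the south bank: — | the north bank: the finch, the hawk, the lizard]

5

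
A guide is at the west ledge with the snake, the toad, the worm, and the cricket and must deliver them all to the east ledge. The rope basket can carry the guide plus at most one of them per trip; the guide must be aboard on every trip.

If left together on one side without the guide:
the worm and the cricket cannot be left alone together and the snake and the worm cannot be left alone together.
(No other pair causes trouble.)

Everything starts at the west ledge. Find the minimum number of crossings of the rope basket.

9

Counting alone: the guide can take at most 1 across per trip to the east ledge, so moving all 4 needs at least 4 loaded trips out, with a return between consecutive ones — at least 7 crossings.
The safety rule pushes this higher. Following every safe sequence of crossings, the most of the 4 that can be at the east ledge as the rope basket arrives there on crossing 7 is 3 — never all 4.
So no plan with fewer than 9 crossings exists, and this one achieves 9:
1. Guide goes to the east ledge with the worm.  [the west ledge: the cricket, the snake, the toad | the east ledge: the worm]
2. Guide goes back to the west ledge alone.  [the west ledge: the cricket, the snake, the toad | the east ledge: the worm]
3. Guide goes to the east ledge with the snake.  [the west ledge: the cricket, the toad | the east ledge: the snake, the worm]
4. Guide goes back to the west ledge with the worm.  [the west ledge: the cricket, the toad, the worm | the east ledge: the snake]
5. Guide goes to the east ledge with the cricket.  [the west ledge: the toad, the worm | the east ledge: the cricket, the snake]
6. Guide goes back to the west ledge alone.  [the west ledge: the toad, the worm | the east ledge: the cricket, the snake]
7. Guide goes to the east ledge with the toad.  [the west ledge: the worm | the east ledge: the cricket, the snake, the toad]
8. Guide goes back to the west ledge alone.  [the west ledge: the worm | the east ledge: the cricket, the snake, the toad]
9. Guide goes to the east ledge with the worm.  [the west ledge: — | the east ledge: the cricket, the snake, the toad, the worm]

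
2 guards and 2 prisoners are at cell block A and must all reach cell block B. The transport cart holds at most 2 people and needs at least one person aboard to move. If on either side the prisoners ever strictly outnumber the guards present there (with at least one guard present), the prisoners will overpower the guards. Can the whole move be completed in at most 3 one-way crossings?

No

Counting alone: each trip to cell block B takes at most 2 across and each return brings at least 1 back, so after t trips out (and t−1 returns) at most 2t − (t−1) of the 4 are across; that first reaches 4 at t = 3, so at least 5 crossings are needed.
Since 3 < 5, 3 crossings cannot be enough. (The shortest complete plan in fact takes 5:)
1. 2 prisoners → cell block B.  (cell block A: 2G 0P; cell block B: 0G 2P)
2. 1 prisoner ← cell block A.  (cell block A: 2G 1P; cell block B: 0G 1P)
3. 2 guards → cell block B.  (cell block A: 0G 1P; cell block B: 2G 1P)
4. 1 prisoner ← cell block A.  (cell block A: 0G 2P; cell block B: 2G 0P)
5. 2 prisoners → cell block B.  (cell block A: 0G 0P; cell block B: 2G 2P)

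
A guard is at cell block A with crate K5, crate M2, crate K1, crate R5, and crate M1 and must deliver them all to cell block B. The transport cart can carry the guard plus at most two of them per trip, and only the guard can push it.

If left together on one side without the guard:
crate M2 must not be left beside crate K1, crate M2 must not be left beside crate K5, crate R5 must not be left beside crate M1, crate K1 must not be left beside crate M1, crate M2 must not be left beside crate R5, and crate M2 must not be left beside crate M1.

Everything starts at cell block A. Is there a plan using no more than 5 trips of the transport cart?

Counting alone: the guard can take at most 2 across per trip to cell block B, so moving all 5 needs at least 3 loaded trips out, with a return between consecutive ones — at least 5 crossings.
The safety rule pushes this higher. Following every safe sequence of crossings, the most of the 5 that can be at cell block B as the transport cart arrives there on crossing 5 is 4 — never all 5.
So the move cannot be finished within 5 crossings. (The shortest complete plan takes 7:)
1. Guard goes to cell block B with crate M1 and crate M2.
2. Guard goes back to cell block A with crate M2.
3. Guard goes to cell block B with crate K5 and crate M2.
4. Guard goes back to cell block A with crate M2.
5. Guard goes to cell block B with crate K1 and crate R5.
6. Guard goes back to cell block A with crate M1.
7. Guard goes to cell block B with crate M1 and crate M2.

No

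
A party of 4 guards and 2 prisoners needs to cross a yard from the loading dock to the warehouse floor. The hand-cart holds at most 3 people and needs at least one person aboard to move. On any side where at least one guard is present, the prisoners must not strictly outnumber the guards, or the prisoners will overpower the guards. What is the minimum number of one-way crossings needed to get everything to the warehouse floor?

5

Counting alone: each trip to the warehouse floor takes at most 3 across and each return brings at least 1 back, so after t trips out (and t−1 returns) at most 3t − (t−1) of the 6 are across; that first reaches 6 at t = 3, so at least 5 crossings are needed.
The plan below uses exactly 5 crossings, so it is optimal:
1. 2 prisoners → the warehouse floor.  (the loading dock: 4G 0P; the warehouse floor: 0G 2P)
2. 1 prisoner ← the loading dock.  (the loading dock: 4G 1P; the warehouse floor: 0G 1P)
3. 2 guards and 1 prisoner → the warehouse floor.  (the loading dock: 2G 0P; the warehouse floor: 2G 2P)
4. 1 prisoner ← the loading dock.  (the loading dock: 2G 1P; the warehouse floor: 2G 1P)
5. 2 guards and 1 prisoner → the warehouse floor.  (the loading dock: 0G 0P; the warehouse floor: 4G 2P)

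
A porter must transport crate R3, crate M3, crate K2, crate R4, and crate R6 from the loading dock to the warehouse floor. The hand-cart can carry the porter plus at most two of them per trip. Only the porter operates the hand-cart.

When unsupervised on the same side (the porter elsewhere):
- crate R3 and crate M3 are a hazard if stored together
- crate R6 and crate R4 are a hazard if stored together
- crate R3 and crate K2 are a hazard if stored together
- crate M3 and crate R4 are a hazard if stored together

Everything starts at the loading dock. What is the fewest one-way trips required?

7

Counting alone: the porter can take at most 2 across per trip to the warehouse floor, so moving all 5 needs at least 3 loaded trips out, with a return between consecutive ones — at least 5 crossings.
The safety rule pushes this higher. Following every safe sequence of crossings, the most of the 5 that can be at the warehouse floor as the hand-cart arrives there on crossing 5 is 4 — never all 5.
So no plan with fewer than 7 crossings exists, and this one achieves 7:
1. Porter goes to the warehouse floor with crate R3 and crate R4.
2. Porter goes back to the loading dock alone.
3. Porter goes to the warehouse floor with crate M3.
4. Porter goes back to the loading dock with crate R3 and crate R4.
5. Porter goes to the warehouse floor with crate K2 and crate R6.
6. Porter goes back to the loading dock alone.
7. Porter goes to the warehouse floor with crate R3 and crate R4.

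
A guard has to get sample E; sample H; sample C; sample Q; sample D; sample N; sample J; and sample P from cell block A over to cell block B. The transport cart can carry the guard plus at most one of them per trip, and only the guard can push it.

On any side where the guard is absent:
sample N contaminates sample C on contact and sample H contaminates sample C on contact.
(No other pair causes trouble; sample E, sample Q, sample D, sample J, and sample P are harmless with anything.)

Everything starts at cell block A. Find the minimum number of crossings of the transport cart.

17

Counting alone: the guard can take at most 1 across per trip to cell block B, so moving all 8 needs at least 8 loaded trips out, with a return between consecutive ones — at least 15 crossings.
The safety rule pushes this higher. Following every safe sequence of crossings, the most of the 8 that can be at cell block B as the transport cart arrives there on crossing 15 is 7 — never all 8.
So no plan with fewer than 17 crossings exists, and this one achieves 17:
1. Guard goes to cell block B with sample C.
2. Guard goes back to cell block A alone.
3. Guard goes to cell block B with sample E.
4. Guard goes back to cell block A alone.
5. Guard goes to cell block B with sample H.
6. Guard goes back to cell block A with sample C.
7. Guard goes to cell block B with sample N.
8. Guard goes back to cell block A alone.
9. Guard goes to cell block B with sample Q.
10. Guard goes back to cell block A alone.
11. Guard goes to cell block B with sample D.
12. Guard goes back to cell block A alone.
13. Guard goes to cell block B with sample J.
14. Guard goes back to cell block A alone.
15. Guard goes to cell block B with sample P.
16. Guard goes back to cell block A alone.
17. Guard goes to cell block B with sample C.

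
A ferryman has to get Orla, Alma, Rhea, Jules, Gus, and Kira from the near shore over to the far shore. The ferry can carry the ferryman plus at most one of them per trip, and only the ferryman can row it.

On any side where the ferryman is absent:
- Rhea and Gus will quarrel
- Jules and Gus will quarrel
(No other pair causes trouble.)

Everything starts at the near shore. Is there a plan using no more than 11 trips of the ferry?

No

Counting alone: the ferryman can take at most 1 across per trip to the far shore, so moving all 6 needs at least 6 loaded trips out, with a return between consecutive ones — at least 11 crossings.
The safety rule pushes this higher. Following every safe sequence of crossings, the most of the 6 that can be at the far shore as the ferry arrives there on crossing 11 is 5 — never all 6.
So the move cannot be finished within 11 crossings. (The shortest complete plan takes 13:)
1. Ferryman goes to the far shore with Gus.  [the near shore: Alma, Jules, Kira, Orla, Rhea | the far shore: Gus]
2. Ferryman goes back to the near shore alone.  [the near shore: Alma, Jules, Kira, Orla, Rhea | the far shore: Gus]
3. Ferryman goes to the far shore with Orla.  [the near shore: Alma, Jules, Kira, Rhea | the far shore: Gus, Orla]
4. Ferryman goes back to the near shore alone.  [the near shore: Alma, Jules, Kira, Rhea | the far shore: Gus, Orla]
5. Ferryman goes to the far shore with Alma.  [the near shore: Jules, Kira, Rhea | the far shore: Alma, Gus, Orla]
6. Ferryman goes back to the near shore alone.  [the near shore: Jules, Kira, Rhea | the far shore: Alma, Gus, Orla]
7. Ferryman goes to the far shore with Rhea.  [the near shore: Jules, Kira | the far shore: Alma, Gus, Orla, Rhea]
8. Ferryman goes back to the near shore with Gus.  [the near shore: Gus, Jules, Kira | the far shore: Alma, Orla, Rhea]
9. Ferryman goes to the far shore with Jules.  [the near shore: Gus, Kira | the far shore: Alma, Jules, Orla, Rhea]
10. Ferryman goes back to the near shore alone.  [the near shore: Gus, Kira | the far shore: Alma, Jules, Orla, Rhea]
11. Ferryman goes to the far shore with Kira.  [the near shore: Gus | the far shore: Alma, Jules, Kira, Orla, Rhea]
12. Ferryman goes back to the near shore alone.  [the near shore: Gus | the far shore: Alma, Jules, Kira, Orla, Rhea]
13. Ferryman goes to the far shore with Gus.  [the near shore: — | the far shore: Alma, Gus, Jules, Kira, Orla, Rhea]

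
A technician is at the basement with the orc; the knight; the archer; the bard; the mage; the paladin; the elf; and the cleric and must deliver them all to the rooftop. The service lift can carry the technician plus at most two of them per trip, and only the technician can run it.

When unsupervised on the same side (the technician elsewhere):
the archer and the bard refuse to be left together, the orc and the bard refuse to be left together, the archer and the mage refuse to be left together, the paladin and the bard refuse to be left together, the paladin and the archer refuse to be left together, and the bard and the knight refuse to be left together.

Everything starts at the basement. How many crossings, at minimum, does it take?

Counting alone: the technician can take at most 2 across per trip to the rooftop, so moving all 8 needs at least 4 loaded trips out, with a return between consecutive ones — at least 7 crossings.
The safety rule pushes this higher. Following every safe sequence of crossings, the most of the 8 that can be at the rooftop as the service lift arrives there on crossings 7, 9, 11 is 5, 6, 7 respectively — never all 8.
So no plan with fewer than 13 crossings exists, and this one achieves 13:
1. Technician goes to the rooftop with the archer and the bard.
2. Technician goes back to the basement with the archer.
3. Technician goes to the rooftop with the archer and the orc.
4. Technician goes back to the basement with the bard.
5. Technician goes to the rooftop with the bard and the knight.
6. Technician goes back to the basement with the bard.
7. Technician goes to the rooftop with the bard and the elf.
8. Technician goes back to the basement with the bard.
9. Technician goes to the rooftop with the bard and the cleric.
10. Technician goes back to the basement with the bard.
11. Technician goes to the rooftop with the mage and the paladin.
12. Technician goes back to the basement with the archer.
13. Technician goes to the rooftop with the archer and the bard.

13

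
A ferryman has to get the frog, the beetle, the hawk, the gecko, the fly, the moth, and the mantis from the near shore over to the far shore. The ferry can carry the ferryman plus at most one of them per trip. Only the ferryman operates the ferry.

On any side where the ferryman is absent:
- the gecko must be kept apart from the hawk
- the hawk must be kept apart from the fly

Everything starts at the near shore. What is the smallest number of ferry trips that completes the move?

15

Counting alone: the ferryman can take at most 1 across per trip to the far shore, so moving all 7 needs at least 7 loaded trips out, with a return between consecutive ones — at least 13 crossings.
The safety rule pushes this higher. Following every safe sequence of crossings, the most of the 7 that can be at the far shore as the ferry arrives there on crossing 13 is 6 — never all 7.
So no plan with fewer than 15 crossings exists, and this one achieves 15:
1. Ferryman goes to the far shore with the hawk.  [the near shore: the beetle, the fly, the frog, the gecko, the mantis, the moth | the far shore: the hawk]
2. Ferryman goes back to the near shore alone.  [the near shore: the beetle, the fly, the frog, the gecko, the mantis, the moth | the far shore: the hawk]
3. Ferryman goes to the far shore with the frog.  [the near shore: the beetle, the fly, the gecko, the mantis, the moth | the far shore: the frog, the hawk]
4. Ferryman goes back to the near shore alone.  [the near shore: the beetle, the fly, the gecko, the mantis, the moth | the far shore: the frog, the hawk]
5. Ferryman goes to the far shore with the beetle.  [the near shore: the fly, the gecko, the mantis, the moth | the far shore: the beetle, the frog, the hawk]
6. Ferryman goes back to the near shore alone.  [the near shore: the fly, the gecko, the mantis, the moth | the far shore: the beetle, the frog, the hawk]
7. Ferryman goes to the far shore with the gecko.  [the near shore: the fly, the mantis, the moth | the far shore: the beetle, the frog, the gecko, the hawk]
8. Ferryman goes back to the near shore with the hawk.  [the near shore: the fly, the hawk, the mantis, the moth | the far shore: the beetle, the frog, the gecko]
9. Ferryman goes to the far shore with the fly.  [the near shore: the hawk, the mantis, the moth | the far shore: the beetle, the fly, the frog, the gecko]
10. Ferryman goes back to the near shore alone.  [the near shore: the hawk, the mantis, the moth | the far shore: the beetle, the fly, the frog, the gecko]
11. Ferryman goes to the far shore with the moth.  [the near shore: the hawk, the mantis | the far shore: the beetle, the fly, the frog, the gecko, the moth]
12. Ferryman goes back to the near shore alone.  [the near shore: the hawk, the mantis | the far shore: the beetle, the fly, the frog, the gecko, the moth]
13. Ferryman goes to the far shore with the mantis.  [the near shore: the hawk | the far shore: the beetle, the fly, the frog, the gecko, the mantis, the moth]
14. Ferryman goes back to the near shore alone.  [the near shore: the hawk | the far shore: the beetle, the fly, the frog, the gecko, the mantis, the moth]
15. Ferryman goes to the far shore with the hawk.  [the near shore: — | the far shore: the beetle, the fly, the frog, the gecko, the hawk, the mantis, the moth]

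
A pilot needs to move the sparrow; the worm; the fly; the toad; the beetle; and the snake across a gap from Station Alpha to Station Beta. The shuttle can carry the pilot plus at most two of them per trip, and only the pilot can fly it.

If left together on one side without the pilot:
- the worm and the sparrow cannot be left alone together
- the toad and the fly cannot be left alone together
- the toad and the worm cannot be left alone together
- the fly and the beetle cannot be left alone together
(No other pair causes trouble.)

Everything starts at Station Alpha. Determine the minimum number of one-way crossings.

Counting alone: the pilot can take at most 2 across per trip to Station Beta, so moving all 6 needs at least 3 loaded trips out, with a return between consecutive ones — at least 5 crossings.
The safety rule pushes this higher. Following every safe sequence of crossings, the most of the 6 that can be at Station Beta as the shuttle arrives there on crossing 5 is 5 — never all 6.
So no plan with fewer than 7 crossings exists, and this one achieves 7:
1. Pilot goes to Station Beta with the fly and the worm.  [Station Alpha: the beetle, the snake, the sparrow, the toad | Station Beta: the fly, the worm]
2. Pilot goes back to Station Alpha alone.  [Station Alpha: the beetle, the snake, the sparrow, the toad | Station Beta: the fly, the worm]
3. Pilot goes to Station Beta with the sparrow and the toad.  [Station Alpha: the beetle, the snake | Station Beta: the fly, the sparrow, the toad, the worm]
4. Pilot goes back to Station Alpha with the fly and the worm.  [Station Alpha: the beetle, the fly, the snake, the worm | Station Beta: the sparrow, the toad]
5. Pilot goes to Station Beta with the beetle and the snake.  [Station Alpha: the fly, the worm | Station Beta: the beetle, the snake, the sparrow, the toad]
6. Pilot goes back to Station Alpha alone.  [Station Alpha: the fly, the worm | Station Beta: the beetle, the snake, the sparrow, the toad]
7. Pilot goes to Station Beta with the fly and the worm.  [Station Alpha: — | Station Beta: the beetle, the fly, the snake, the sparrow, the toad, the worm]

7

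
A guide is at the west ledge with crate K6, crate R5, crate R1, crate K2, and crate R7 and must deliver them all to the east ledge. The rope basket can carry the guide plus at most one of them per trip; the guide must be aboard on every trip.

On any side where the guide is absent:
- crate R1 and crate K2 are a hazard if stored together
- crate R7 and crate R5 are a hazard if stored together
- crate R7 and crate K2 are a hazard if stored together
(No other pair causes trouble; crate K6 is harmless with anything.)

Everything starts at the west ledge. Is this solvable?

No

Whatever the first load, the items left behind include a forbidden pair without the guide. No opening move is safe, so no plan exists.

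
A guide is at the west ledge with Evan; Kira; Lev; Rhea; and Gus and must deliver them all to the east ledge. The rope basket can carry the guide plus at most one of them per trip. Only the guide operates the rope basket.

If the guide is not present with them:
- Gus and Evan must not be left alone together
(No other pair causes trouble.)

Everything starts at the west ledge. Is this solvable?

1. Guide goes to the east ledge with Evan.  [the west ledge: Gus, Kira, Lev, Rhea | the east ledge: Evan]
2. Guide goes back to the west ledge alone.  [the west ledge: Gus, Kira, Lev, Rhea | the east ledge: Evan]
3. Guide goes to the east ledge with Kira.  [the west ledge: Gus, Lev, Rhea | the east ledge: Evan, Kira]
4. Guide goes back to the west ledge alone.  [the west ledge: Gus, Lev, Rhea | the east ledge: Evan, Kira]
5. Guide goes to the east ledge with Lev.  [the west ledge: Gus, Rhea | the east ledge: Evan, Kira, Lev]
6. Guide goes back to the west ledge alone.  [the west ledge: Gus, Rhea | the east ledge: Evan, Kira, Lev]
7. Guide goes to the east ledge with Rhea.  [the west ledge: Gus | the east ledge: Evan, Kira, Lev, Rhea]
8. Guide goes back to the west ledge alone.  [the west ledge: Gus | the east ledge: Evan, Kira, Lev, Rhea]
9. Guide goes to the east ledge with Gus.  [the west ledge: — | the east ledge: Evan, Gus, Kira, Lev, Rhea]

Yes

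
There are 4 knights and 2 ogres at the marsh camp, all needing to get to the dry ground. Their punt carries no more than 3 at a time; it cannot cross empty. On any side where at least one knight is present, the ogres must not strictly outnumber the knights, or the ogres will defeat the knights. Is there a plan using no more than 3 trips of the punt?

Counting alone: each trip to the dry ground takes at most 3 across and each return brings at least 1 back, so after t trips out (and t−1 returns) at most 3t − (t−1) of the 6 are across; that first reaches 6 at t = 3, so at least 5 crossings are needed.
Since 3 < 5, 3 crossings cannot be enough. (The shortest complete plan in fact takes 5:)
1. 2 ogres → the dry ground.  (the marsh camp: 4K 0O; the dry ground: 0K 2O)
2. 1 ogre ← the marsh camp.  (the marsh camp: 4K 1O; the dry ground: 0K 1O)
3. 2 knights and 1 ogre → the dry ground.  (the marsh camp: 2K 0O; the dry ground: 2K 2O)
4. 1 ogre ← the marsh camp.  (the marsh camp: 2K 1O; the dry ground: 2K 1O)
5. 2 knights and 1 ogre → the dry ground.  (the marsh camp: 0K 0O; the dry ground: 4K 2O)

No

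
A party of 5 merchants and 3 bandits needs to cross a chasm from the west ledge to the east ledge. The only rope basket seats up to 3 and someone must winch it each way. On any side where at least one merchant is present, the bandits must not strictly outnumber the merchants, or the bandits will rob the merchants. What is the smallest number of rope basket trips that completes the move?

Counting alone: each trip to the east ledge takes at most 3 across and each return brings at least 1 back, so after t trips out (and t−1 returns) at most 3t − (t−1) of the 8 are across; that first reaches 8 at t = 4, so at least 7 crossings are needed.
The plan below uses exactly 7 crossings, so it is optimal:
1. 2 bandits → the east ledge.  (the west ledge: 5M 1B; the east ledge: 0M 2B)
2. 1 bandit ← the west ledge.  (the west ledge: 5M 2B; the east ledge: 0M 1B)
3. 2 merchants and 1 bandit → the east ledge.  (the west ledge: 3M 1B; the east ledge: 2M 2B)
4. 1 bandit ← the west ledge.  (the west ledge: 3M 2B; the east ledge: 2M 1B)
5. 1 merchant and 2 bandits → the east ledge.  (the west ledge: 2M 0B; the east ledge: 3M 3B)
6. 1 bandit ← the west ledge.  (the west ledge: 2M 1B; the east ledge: 3M 2B)
7. 2 merchants and 1 bandit → the east ledge.  (the west ledge: 0M 0B; the east ledge: 5M 3B)

7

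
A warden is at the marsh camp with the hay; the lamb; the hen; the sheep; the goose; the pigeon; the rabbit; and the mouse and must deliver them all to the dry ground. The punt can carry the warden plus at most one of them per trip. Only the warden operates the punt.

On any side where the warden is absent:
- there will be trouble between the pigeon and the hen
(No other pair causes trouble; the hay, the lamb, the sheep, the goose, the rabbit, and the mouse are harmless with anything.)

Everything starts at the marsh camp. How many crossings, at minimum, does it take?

15

Counting alone: the warden can take at most 1 across per trip to the dry ground, so moving all 8 needs at least 8 loaded trips out, with a return between consecutive ones — at least 15 crossings.
The plan below uses exactly 15 crossings, so it is optimal:
1. Warden goes to the dry ground with the hen.
2. Warden goes back to the marsh camp alone.
3. Warden goes to the dry ground with the hay.
4. Warden goes back to the marsh camp alone.
5. Warden goes to the dry ground with the lamb.
6. Warden goes back to the marsh camp alone.
7. Warden goes to the dry ground with the sheep.
8. Warden goes back to the marsh camp alone.
9. Warden goes to the dry ground with the goose.
10. Warden goes back to the marsh camp alone.
11. Warden goes to the dry ground with the rabbit.
12. Warden goes back to the marsh camp alone.
13. Warden goes to the dry ground with the mouse.
14. Warden goes back to the marsh camp alone.
15. Warden goes to the dry ground with the pigeon.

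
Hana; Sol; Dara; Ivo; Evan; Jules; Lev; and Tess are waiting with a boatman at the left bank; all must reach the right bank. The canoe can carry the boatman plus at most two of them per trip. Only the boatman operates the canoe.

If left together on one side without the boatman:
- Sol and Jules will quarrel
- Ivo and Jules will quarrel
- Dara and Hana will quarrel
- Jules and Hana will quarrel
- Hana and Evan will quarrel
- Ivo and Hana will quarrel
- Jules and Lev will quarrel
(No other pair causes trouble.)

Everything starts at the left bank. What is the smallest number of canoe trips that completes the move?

13

Counting alone: the boatman can take at most 2 across per trip to the right bank, so moving all 8 needs at least 4 loaded trips out, with a return between consecutive ones — at least 7 crossings.
The safety rule pushes this higher. Following every safe sequence of crossings, the most of the 8 that can be at the right bank as the canoe arrives there on crossings 7, 9, 11 is 5, 6, 7 respectively — never all 8.
So no plan with fewer than 13 crossings exists, and this one achieves 13:
1. Boatman goes to the right bank with Hana and Jules.  [the left bank: Dara, Evan, Ivo, Lev, Sol, Tess | the right bank: Hana, Jules]
2. Boatman goes back to the left bank with Hana.  [the left bank: Dara, Evan, Hana, Ivo, Lev, Sol, Tess | the right bank: Jules]
3. Boatman goes to the right bank with Hana and Sol.  [the left bank: Dara, Evan, Ivo, Lev, Tess | the right bank: Hana, Jules, Sol]
4. Boatman goes back to the left bank with Jules.  [the left bank: Dara, Evan, Ivo, Jules, Lev, Tess | the right bank: Hana, Sol]
5. Boatman goes to the right bank with Ivo and Lev.  [the left bank: Dara, Evan, Jules, Tess | the right bank: Hana, Ivo, Lev, Sol]
6. Boatman goes back to the left bank with Hana.  [the left bank: Dara, Evan, Hana, Jules, Tess | the right bank: Ivo, Lev, Sol]
7. Boatman goes to the right bank with Dara and Hana.  [the left bank: Evan, Jules, Tess | the right bank: Dara, Hana, Ivo, Lev, Sol]
8. Boatman goes back to the left bank with Hana.  [the left bank: Evan, Hana, Jules, Tess | the right bank: Dara, Ivo, Lev, Sol]
9. Boatman goes to the right bank with Evan and Hana.  [the left bank: Jules, Tess | the right bank: Dara, Evan, Hana, Ivo, Lev, Sol]
10. Boatman goes back to the left bank with Hana.  [the left bank: Hana, Jules, Tess | the right bank: Dara, Evan, Ivo, Lev, Sol]
11. Boatman goes to the right bank with Hana and Tess.  [the left bank: Jules | the right bank: Dara, Evan, Hana, Ivo, Lev, Sol, Tess]
12. Boatman goes back to the left bank with Hana.  [the left bank: Hana, Jules | the right bank: Dara, Evan, Ivo, Lev, Sol, Tess]
13. Boatman goes to the right bank with Hana and Jules.  [the left bank: — | the right bank: Dara, Evan, Hana, Ivo, Jules, Lev, Sol, Tess]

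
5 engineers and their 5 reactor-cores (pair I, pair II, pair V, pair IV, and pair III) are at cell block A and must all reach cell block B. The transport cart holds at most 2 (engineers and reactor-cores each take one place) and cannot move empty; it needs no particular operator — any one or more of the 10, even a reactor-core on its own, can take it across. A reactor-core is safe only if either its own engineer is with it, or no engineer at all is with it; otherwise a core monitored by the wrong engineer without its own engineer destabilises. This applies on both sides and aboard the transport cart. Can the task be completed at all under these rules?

No

Following every safe sequence of crossings from the start, the most of the 10 that can be at cell block B as the transport cart arrives there on crossings 1, 3, 5, 7 is 2, 3, 4, 5 respectively; the best ever achieved is 5 of 10.
From crossing 9 on, no configuration arises that was not already reachable earlier: only 82 distinct safe configurations (who is on which side, and where the transport cart is) can ever be reached, none of them has everyone across, and every continuation just revisits them. So no valid plan exists.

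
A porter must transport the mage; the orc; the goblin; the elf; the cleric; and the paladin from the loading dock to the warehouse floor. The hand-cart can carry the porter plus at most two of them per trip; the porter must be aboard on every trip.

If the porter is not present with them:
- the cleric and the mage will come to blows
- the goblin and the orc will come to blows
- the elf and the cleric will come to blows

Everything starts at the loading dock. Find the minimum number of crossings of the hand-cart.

7

Counting alone: the porter can take at most 2 across per trip to the warehouse floor, so moving all 6 needs at least 3 loaded trips out, with a return between consecutive ones — at least 5 crossings.
The safety rule pushes this higher. Following every safe sequence of crossings, the most of the 6 that can be at the warehouse floor as the hand-cart arrives there on crossing 5 is 5 — never all 6.
So no plan with fewer than 7 crossings exists, and this one achieves 7:
1. Porter goes to the warehouse floor with the cleric and the orc.  [the loading dock: the elf, the goblin, the mage, the paladin | the warehouse floor: the cleric, the orc]
2. Porter goes back to the loading dock alone.  [the loading dock: the elf, the goblin, the mage, the paladin | the warehouse floor: the cleric, the orc]
3. Porter goes to the warehouse floor with the mage.  [the loading dock: the elf, the goblin, the paladin | the warehouse floor: the cleric, the mage, the orc]
4. Porter goes back to the loading dock with the cleric.  [the loading dock: the cleric, the elf, the goblin, the paladin | the warehouse floor: the mage, the orc]
5. Porter goes to the warehouse floor with the elf and the paladin.  [the loading dock: the cleric, the goblin | the warehouse floor: the elf, the mage, the orc, the paladin]
6. Porter goes back to the loading dock alone.  [the loading dock: the cleric, the goblin | the warehouse floor: the elf, the mage, the orc, the paladin]
7. Porter goes to the warehouse floor with the cleric and the goblin.  [the loading dock: — | the warehouse floor: the cleric, the elf, the goblin, the mage, the orc, the paladin]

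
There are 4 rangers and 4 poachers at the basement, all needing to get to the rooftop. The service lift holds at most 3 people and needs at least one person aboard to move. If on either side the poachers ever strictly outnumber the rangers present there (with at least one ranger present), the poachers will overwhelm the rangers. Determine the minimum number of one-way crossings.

9

Counting alone: each trip to the rooftop takes at most 3 across and each return brings at least 1 back, so after t trips out (and t−1 returns) at most 3t − (t−1) of the 8 are across; that first reaches 8 at t = 4, so at least 7 crossings are needed.
The safety rule pushes this higher. Following every safe sequence of crossings, the most of the 8 that can be at the rooftop as the service lift arrives there on crossing 7 is 7 — never all 8.
So no plan with fewer than 9 crossings exists, and this one achieves 9:
1. 2 poachers → the rooftop.  (the basement: 4R 2P; the rooftop: 0R 2P)
2. 1 poacher ← the basement.  (the basement: 4R 3P; the rooftop: 0R 1P)
3. 3 poachers → the rooftop.  (the basement: 4R 0P; the rooftop: 0R 4P)
4. 1 poacher ← the basement.  (the basement: 4R 1P; the rooftop: 0R 3P)
5. 3 rangers → the rooftop.  (the basement: 1R 1P; the rooftop: 3R 3P)
6. 1 ranger and 1 poacher ← the basement.  (the basement: 2R 2P; the rooftop: 2R 2P)
7. 2 rangers → the rooftop.  (the basement: 0R 2P; the rooftop: 4R 2P)
8. 1 poacher ← the basement.  (the basement: 0R 3P; the rooftop: 4R 1P)
9. 3 poachers → the rooftop.  (the basement: 0R 0P; the rooftop: 4R 4P)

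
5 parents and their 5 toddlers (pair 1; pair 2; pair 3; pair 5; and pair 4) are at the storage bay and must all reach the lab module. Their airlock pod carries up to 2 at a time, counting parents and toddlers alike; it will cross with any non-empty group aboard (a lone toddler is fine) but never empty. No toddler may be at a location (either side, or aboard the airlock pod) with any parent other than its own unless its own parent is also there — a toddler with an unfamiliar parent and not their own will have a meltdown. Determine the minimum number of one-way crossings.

impossible

Following every safe sequence of crossings from the start, the most of the 10 that can be at the lab module as the airlock pod arrives there on crossings 1, 3, 5, 7 is 2, 3, 4, 5 respectively; the best ever achieved is 5 of 10.
From crossing 9 on, no configuration arises that was not already reachable earlier: only 82 distinct safe configurations (who is on which side, and where the airlock pod is) can ever be reached, none of them has everyone across, and every continuation just revisits them. So no valid plan exists.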